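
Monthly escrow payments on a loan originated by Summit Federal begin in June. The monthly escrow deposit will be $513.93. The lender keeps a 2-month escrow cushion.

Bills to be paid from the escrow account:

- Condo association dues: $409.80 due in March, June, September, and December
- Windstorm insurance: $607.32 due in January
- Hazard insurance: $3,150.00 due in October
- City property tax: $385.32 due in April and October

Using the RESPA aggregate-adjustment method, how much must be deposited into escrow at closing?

Cushion = 2 × $513.93 = $1,027.86
Trial balance (start $0, +$513.93 each month, − disbursements):
  Jun: +$513.93 − $409.80 → $104.13
  Jul: +$513.93 → $618.06
  Aug: +$513.93 → $1,131.99
  Sep: +$513.93 − $409.80 → $1,236.12
  Oct: +$513.93 − $3,535.32 → -$1,785.27
  Nov: +$513.93 → -$1,271.34
  Dec: +$513.93 − $409.80 → -$1,167.21
  Jan: +$513.93 − $607.32 → -$1,260.60
  Feb: +$513.93 → -$746.67
  Mar: +$513.93 − $409.80 → -$642.54
  Apr: +$513.93 − $385.32 → -$513.93
  May: +$513.93 → $0.00
Lowest trial balance = -$1,785.27 (Oct)
Initial deposit = cushion − low point = $1,027.86 − (-$1,785.27) = $2,813.13

$2,813.13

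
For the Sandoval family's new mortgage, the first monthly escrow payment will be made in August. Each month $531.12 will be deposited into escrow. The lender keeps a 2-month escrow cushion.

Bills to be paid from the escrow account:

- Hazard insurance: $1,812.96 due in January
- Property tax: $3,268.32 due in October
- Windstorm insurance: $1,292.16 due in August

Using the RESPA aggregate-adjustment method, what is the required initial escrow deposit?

Cushion = 2 × $531.12 = $1,062.24
Trial balance (start $0, +$531.12 each month, − disbursements):
  Aug: +$531.12 − $1,292.16 → -$761.04
  Sep: +$531.12 → -$229.92
  Oct: +$531.12 − $3,268.32 → -$2,967.12
  Nov: +$531.12 → -$2,436.00
  Dec: +$531.12 → -$1,904.88
  Jan: +$531.12 − $1,812.96 → -$3,186.72
  Feb: +$531.12 → -$2,655.60
  Mar: +$531.12 → -$2,124.48
  Apr: +$531.12 → -$1,593.36
  May: +$531.12 → -$1,062.24
  Jun: +$531.12 → -$531.12
  Jul: +$531.12 → $0.00
Lowest trial balance = -$3,186.72 (Jan)
Initial deposit = cushion − low point = $1,062.24 − (-$3,186.72) = $4,248.96

$4,248.96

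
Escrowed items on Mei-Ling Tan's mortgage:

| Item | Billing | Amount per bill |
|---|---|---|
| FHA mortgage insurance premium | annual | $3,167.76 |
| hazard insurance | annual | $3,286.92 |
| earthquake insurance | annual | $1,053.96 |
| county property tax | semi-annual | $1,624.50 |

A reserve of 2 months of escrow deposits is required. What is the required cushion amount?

$1,792.94

FHA mortgage insurance premium = $3,167.76
Hazard insurance = $3,286.92
Earthquake insurance = $1,053.96
County property tax = $1,624.50 × 2 = $3,249.00
Combined annual = $10,757.64
Base monthly escrow = $10,757.64 / 12 = $896.47
Cushion = 2 × $896.47 = $1,792.94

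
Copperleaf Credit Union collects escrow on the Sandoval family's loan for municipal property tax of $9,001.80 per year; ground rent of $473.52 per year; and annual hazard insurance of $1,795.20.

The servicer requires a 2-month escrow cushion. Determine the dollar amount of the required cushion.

Municipal property tax = $9,001.80 annually
Ground rent = $473.52 annually
Hazard insurance = $1,795.20 annually
Yearly total = $9,001.80 + $473.52 + $1,795.20 = $11,270.52
Base monthly escrow = $11,270.52 ÷ 12 = $939.21
Cushion = 2 × $939.21 = $1,878.42

$1,878.42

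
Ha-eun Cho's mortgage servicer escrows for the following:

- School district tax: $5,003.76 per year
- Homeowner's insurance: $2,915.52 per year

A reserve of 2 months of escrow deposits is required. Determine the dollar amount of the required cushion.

$1,319.88

School district tax: $5,003.76 annually
Homeowner's insurance: $2,915.52 annually
Yearly total = $7,919.28
Base monthly escrow = $7,919.28 ÷ 12 = $659.94
Required cushion = 2 × $659.94 = $1,319.88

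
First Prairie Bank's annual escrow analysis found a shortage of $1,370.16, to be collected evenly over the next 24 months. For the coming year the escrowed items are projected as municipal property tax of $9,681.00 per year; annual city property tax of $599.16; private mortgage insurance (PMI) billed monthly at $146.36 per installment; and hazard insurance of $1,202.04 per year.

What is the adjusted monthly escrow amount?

$1,160.30

Municipal property tax — $9,681.00
City property tax — $599.16
Private mortgage insurance (PMI) — $146.36 × 12 = $1,756.32
Hazard insurance — $1,202.04
Total per year = $9,681.00 + $599.16 + $1,756.32 + $1,202.04 = $13,238.52
Monthly = $13,238.52 / 12 = $1,103.21
Monthly shortage recovery: $1,370.16 ÷ 24 = $57.09
New monthly escrow = $1,103.21 + $57.09 = $1,160.30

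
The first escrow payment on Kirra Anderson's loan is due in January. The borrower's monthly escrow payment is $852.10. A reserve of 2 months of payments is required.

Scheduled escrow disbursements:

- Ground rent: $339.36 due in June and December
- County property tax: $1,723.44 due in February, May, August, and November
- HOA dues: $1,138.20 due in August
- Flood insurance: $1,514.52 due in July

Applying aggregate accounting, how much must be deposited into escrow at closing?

$3,049.80

Cushion = 2 × $852.10 = $1,704.20
Trial balance (start $0, +$852.10 each month, − disbursements):
  Jan: +$852.10 → $852.10
  Feb: +$852.10 − $1,723.44 → -$19.24
  Mar: +$852.10 → $832.86
  Apr: +$852.10 → $1,684.96
  May: +$852.10 − $1,723.44 → $813.62
  Jun: +$852.10 − $339.36 → $1,326.36
  Jul: +$852.10 − $1,514.52 → $663.94
  Aug: +$852.10 − $2,861.64 → -$1,345.60
  Sep: +$852.10 → -$493.50
  Oct: +$852.10 → $358.60
  Nov: +$852.10 − $1,723.44 → -$512.74
  Dec: +$852.10 − $339.36 → $0.00
Lowest trial balance = -$1,345.60 (Aug)
Initial deposit = cushion − low point = $1,704.20 − (-$1,345.60) = $3,049.80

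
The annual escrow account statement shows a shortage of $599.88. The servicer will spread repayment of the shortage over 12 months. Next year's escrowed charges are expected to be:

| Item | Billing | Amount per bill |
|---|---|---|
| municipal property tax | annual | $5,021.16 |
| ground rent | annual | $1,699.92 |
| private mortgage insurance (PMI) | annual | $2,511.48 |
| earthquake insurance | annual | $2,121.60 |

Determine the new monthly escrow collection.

$996.17

Municipal property tax = $5,021.16 annually
Ground rent = $1,699.92 annually
Private mortgage insurance (PMI) = $2,511.48 annually
Earthquake insurance = $2,121.60 annually
Total per year = $11,354.16
Monthly = $11,354.16 / 12 = $946.18
Shortage per month = $599.88 / 12 = $49.99
New monthly escrow = $946.18 + $49.99 = $996.17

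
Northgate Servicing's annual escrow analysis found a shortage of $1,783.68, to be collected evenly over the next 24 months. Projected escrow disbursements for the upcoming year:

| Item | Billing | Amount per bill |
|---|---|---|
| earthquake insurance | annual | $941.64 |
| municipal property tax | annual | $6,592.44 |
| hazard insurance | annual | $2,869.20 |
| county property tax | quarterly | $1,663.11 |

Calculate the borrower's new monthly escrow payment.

$1,495.63

Earthquake insurance = $941.64
Municipal property tax = $6,592.44
Hazard insurance = $2,869.20
County property tax = $1,663.11 × 4 = $6,652.44
Annual escrow total = $17,055.72
Monthly escrow = $17,055.72 / 12 = $1,421.31
Monthly shortage recovery: $1,783.68 ÷ 24 = $74.32
New monthly escrow = $1,421.31 + $74.32 = $1,495.63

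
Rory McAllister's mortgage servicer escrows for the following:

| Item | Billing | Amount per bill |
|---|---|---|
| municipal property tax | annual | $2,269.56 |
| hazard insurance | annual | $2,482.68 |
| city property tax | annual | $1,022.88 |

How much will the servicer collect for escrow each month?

$481.26

Municipal property tax: $2,269.56
Hazard insurance: $2,482.68
City property tax: $1,022.88
Combined annual = $2,269.56 + $2,482.68 + $1,022.88 = $5,775.12
Base monthly escrow = $5,775.12 ÷ 12 = $481.26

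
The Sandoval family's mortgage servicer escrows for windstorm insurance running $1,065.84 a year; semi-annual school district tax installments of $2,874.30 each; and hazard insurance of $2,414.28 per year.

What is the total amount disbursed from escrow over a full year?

$9,228.72

Windstorm insurance — $1,065.84 annually
School district tax — $2,874.30 × 2 = $5,748.60 annually
Hazard insurance — $2,414.28 annually
Annual escrow total = $1,065.84 + $5,748.60 + $2,414.28 = $9,228.72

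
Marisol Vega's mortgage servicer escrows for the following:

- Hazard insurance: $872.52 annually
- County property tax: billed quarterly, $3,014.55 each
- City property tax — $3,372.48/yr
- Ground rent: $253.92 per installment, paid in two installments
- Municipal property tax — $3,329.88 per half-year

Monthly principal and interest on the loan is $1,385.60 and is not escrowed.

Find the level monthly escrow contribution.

$1,955.90

Hazard insurance — $872.52
County property tax — $3,014.55 × 4 = $12,058.20
City property tax — $3,372.48
Ground rent — $253.92 × 2 = $507.84
Municipal property tax — $3,329.88 × 2 = $6,659.76
Total annual escrow = $872.52 + $12,058.20 + $3,372.48 + $507.84 + $6,659.76 = $23,470.80
Monthly = $23,470.80 ÷ 12 = $1,955.90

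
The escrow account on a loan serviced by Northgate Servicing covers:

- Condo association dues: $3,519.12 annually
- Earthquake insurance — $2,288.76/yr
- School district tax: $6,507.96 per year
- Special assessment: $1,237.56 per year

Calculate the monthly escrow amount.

$1,129.45

Condo association dues: $3,519.12
Earthquake insurance: $2,288.76
School district tax: $6,507.96
Special assessment: $1,237.56
Yearly total = $13,553.40
Base monthly escrow = $13,553.40 / 12 = $1,129.45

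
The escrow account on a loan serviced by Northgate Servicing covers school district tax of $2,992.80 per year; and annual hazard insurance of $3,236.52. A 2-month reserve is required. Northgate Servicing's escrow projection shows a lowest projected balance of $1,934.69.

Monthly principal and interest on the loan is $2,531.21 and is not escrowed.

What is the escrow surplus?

School district tax: $2,992.80 per year
Hazard insurance: $3,236.52 per year
Total per year = $6,229.32
Base monthly escrow = $6,229.32 ÷ 12 = $519.11
Required reserve = 2 × $519.11 = $1,038.22
Excess over cushion: $1,934.69 − $1,038.22 = $896.47

$896.47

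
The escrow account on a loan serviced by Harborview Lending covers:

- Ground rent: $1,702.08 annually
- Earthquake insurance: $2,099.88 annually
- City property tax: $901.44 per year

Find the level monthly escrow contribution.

$391.95

Ground rent = $1,702.08/yr
Earthquake insurance = $2,099.88/yr
City property tax = $901.44/yr
Total per year = $1,702.08 + $2,099.88 + $901.44 = $4,703.40
Monthly escrow = $4,703.40 ÷ 12 = $391.95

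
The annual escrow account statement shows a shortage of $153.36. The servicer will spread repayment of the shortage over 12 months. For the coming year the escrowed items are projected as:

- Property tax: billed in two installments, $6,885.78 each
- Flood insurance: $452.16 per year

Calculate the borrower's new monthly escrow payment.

Property tax — $6,885.78 × 2 = $13,771.56 annually
Flood insurance — $452.16 annually
Total annual escrow = $14,223.72
Base monthly escrow = $14,223.72 / 12 = $1,185.31
Monthly shortage recovery: $153.36 / 12 = $12.78
Adjusted monthly = $1,185.31 + $12.78 = $1,198.09

$1,198.09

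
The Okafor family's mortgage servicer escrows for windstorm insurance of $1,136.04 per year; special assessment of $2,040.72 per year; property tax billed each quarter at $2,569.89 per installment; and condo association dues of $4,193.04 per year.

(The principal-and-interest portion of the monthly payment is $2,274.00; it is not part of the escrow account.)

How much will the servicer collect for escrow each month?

Windstorm insurance — $1,136.04 per year
Special assessment — $2,040.72 per year
Property tax — $2,569.89 × 4 = $10,279.56 per year
Condo association dues — $4,193.04 per year
Combined annual = $1,136.04 + $2,040.72 + $10,279.56 + $4,193.04 = $17,649.36
Per month = $17,649.36 / 12 = $1,470.78

$1,470.78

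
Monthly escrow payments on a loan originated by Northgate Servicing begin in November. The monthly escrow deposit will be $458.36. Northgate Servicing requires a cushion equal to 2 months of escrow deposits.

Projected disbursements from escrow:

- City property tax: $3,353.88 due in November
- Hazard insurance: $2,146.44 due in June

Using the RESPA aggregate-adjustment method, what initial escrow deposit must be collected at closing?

$3,812.24

Cushion = 2 × $458.36 = $916.72
Trial balance (start $0, +$458.36 each month, − disbursements):
  Nov: +$458.36 − $3,353.88 → -$2,895.52
  Dec: +$458.36 → -$2,437.16
  Jan: +$458.36 → -$1,978.80
  Feb: +$458.36 → -$1,520.44
  Mar: +$458.36 → -$1,062.08
  Apr: +$458.36 → -$603.72
  May: +$458.36 → -$145.36
  Jun: +$458.36 − $2,146.44 → -$1,833.44
  Jul: +$458.36 → -$1,375.08
  Aug: +$458.36 → -$916.72
  Sep: +$458.36 → -$458.36
  Oct: +$458.36 → $0.00
Lowest trial balance = -$2,895.52 (Nov)
Initial deposit = cushion − low point = $916.72 − (-$2,895.52) = $3,812.24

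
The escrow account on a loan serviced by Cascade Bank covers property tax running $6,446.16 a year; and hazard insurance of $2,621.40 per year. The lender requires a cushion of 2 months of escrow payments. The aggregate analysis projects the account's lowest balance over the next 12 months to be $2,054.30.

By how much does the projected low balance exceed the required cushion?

Property tax — $6,446.16
Hazard insurance — $2,621.40
Combined annual = $9,067.56
Monthly = $9,067.56 / 12 = $755.63
Required reserve = 2 × $755.63 = $1,511.26
Surplus = $2,054.30 − $1,511.26 = $543.04

$543.04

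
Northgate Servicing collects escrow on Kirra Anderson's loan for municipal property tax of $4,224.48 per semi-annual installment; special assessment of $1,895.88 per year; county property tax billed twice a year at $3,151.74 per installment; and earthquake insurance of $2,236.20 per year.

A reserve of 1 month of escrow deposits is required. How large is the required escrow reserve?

$1,573.71

Municipal property tax — $4,224.48 × 2 = $8,448.96 annually
Special assessment — $1,895.88 annually
County property tax — $3,151.74 × 2 = $6,303.48 annually
Earthquake insurance — $2,236.20 annually
Combined annual = $8,448.96 + $1,895.88 + $6,303.48 + $2,236.20 = $18,884.52
Monthly = $18,884.52 ÷ 12 = $1,573.71
Cushion = 1 × $1,573.71 = $1,573.71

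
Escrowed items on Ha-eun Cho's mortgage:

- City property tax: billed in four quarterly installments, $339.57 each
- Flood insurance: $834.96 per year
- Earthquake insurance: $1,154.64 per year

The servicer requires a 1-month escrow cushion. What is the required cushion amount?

$278.99

City property tax: $339.57 × 4 = $1,358.28
Flood insurance: $834.96
Earthquake insurance: $1,154.64
Total annual escrow = $3,347.88
Monthly escrow = $3,347.88 ÷ 12 = $278.99
Cushion = 1 × $278.99 = $278.99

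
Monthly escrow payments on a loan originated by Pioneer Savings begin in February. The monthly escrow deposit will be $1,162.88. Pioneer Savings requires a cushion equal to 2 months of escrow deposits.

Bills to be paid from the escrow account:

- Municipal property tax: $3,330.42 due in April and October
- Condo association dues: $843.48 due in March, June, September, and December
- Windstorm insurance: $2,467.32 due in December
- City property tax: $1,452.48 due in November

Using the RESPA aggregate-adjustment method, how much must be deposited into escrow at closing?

$3,488.64

Cushion = 2 × $1,162.88 = $2,325.76
Trial balance (start $0, +$1,162.88 each month, − disbursements):
  Feb: +$1,162.88 → $1,162.88
  Mar: +$1,162.88 − $843.48 → $1,482.28
  Apr: +$1,162.88 − $3,330.42 → -$685.26
  May: +$1,162.88 → $477.62
  Jun: +$1,162.88 − $843.48 → $797.02
  Jul: +$1,162.88 → $1,959.90
  Aug: +$1,162.88 → $3,122.78
  Sep: +$1,162.88 − $843.48 → $3,442.18
  Oct: +$1,162.88 − $3,330.42 → $1,274.64
  Nov: +$1,162.88 − $1,452.48 → $985.04
  Dec: +$1,162.88 − $3,310.80 → -$1,162.88
  Jan: +$1,162.88 → $0.00
Lowest trial balance = -$1,162.88 (Dec)
Initial deposit = cushion − low point = $2,325.76 − (-$1,162.88) = $3,488.64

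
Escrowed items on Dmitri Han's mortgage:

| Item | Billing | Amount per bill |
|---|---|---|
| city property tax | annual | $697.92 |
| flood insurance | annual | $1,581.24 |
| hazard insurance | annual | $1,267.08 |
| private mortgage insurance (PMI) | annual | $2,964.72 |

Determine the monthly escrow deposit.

City property tax: $697.92
Flood insurance: $1,581.24
Hazard insurance: $1,267.08
Private mortgage insurance (PMI): $2,964.72
Total annual escrow = $697.92 + $1,581.24 + $1,267.08 + $2,964.72 = $6,510.96
Base monthly escrow = $6,510.96 / 12 = $542.58

$542.58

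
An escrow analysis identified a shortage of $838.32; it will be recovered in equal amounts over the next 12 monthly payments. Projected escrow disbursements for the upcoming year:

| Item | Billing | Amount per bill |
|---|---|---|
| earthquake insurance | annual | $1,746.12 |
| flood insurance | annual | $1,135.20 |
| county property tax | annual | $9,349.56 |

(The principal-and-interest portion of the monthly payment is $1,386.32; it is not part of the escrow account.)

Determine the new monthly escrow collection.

$1,089.10

Earthquake insurance — $1,746.12/yr
Flood insurance — $1,135.20/yr
County property tax — $9,349.56/yr
Total per year = $12,230.88
Per month = $12,230.88 ÷ 12 = $1,019.24
Shortage per month = $838.32 ÷ 12 = $69.86
Adjusted monthly = $1,019.24 + $69.86 = $1,089.10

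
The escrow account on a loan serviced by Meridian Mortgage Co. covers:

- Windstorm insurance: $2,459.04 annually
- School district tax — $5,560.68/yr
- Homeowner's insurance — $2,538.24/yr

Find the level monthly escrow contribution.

Windstorm insurance: $2,459.04
School district tax: $5,560.68
Homeowner's insurance: $2,538.24
Yearly total = $2,459.04 + $5,560.68 + $2,538.24 = $10,557.96
Monthly = $10,557.96 / 12 = $879.83

$879.83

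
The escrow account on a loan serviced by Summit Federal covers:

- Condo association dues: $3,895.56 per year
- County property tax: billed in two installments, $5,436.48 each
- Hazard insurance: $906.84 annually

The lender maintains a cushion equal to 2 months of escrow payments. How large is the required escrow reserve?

$2,612.56

Condo association dues = $3,895.56 annually
County property tax = $5,436.48 × 2 = $10,872.96 annually
Hazard insurance = $906.84 annually
Annual escrow total = $3,895.56 + $10,872.96 + $906.84 = $15,675.36
Base monthly escrow = $15,675.36 / 12 = $1,306.28
Required cushion = 2 × $1,306.28 = $2,612.56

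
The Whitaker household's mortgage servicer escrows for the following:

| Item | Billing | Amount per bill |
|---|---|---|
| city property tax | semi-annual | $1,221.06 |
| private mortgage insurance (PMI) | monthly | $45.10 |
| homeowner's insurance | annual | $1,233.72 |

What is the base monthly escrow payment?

City property tax — $1,221.06 × 2 = $2,442.12
Private mortgage insurance (PMI) — $45.10 × 12 = $541.20
Homeowner's insurance — $1,233.72
Total per year = $2,442.12 + $541.20 + $1,233.72 = $4,217.04
Base monthly escrow = $4,217.04 / 12 = $351.42

$351.42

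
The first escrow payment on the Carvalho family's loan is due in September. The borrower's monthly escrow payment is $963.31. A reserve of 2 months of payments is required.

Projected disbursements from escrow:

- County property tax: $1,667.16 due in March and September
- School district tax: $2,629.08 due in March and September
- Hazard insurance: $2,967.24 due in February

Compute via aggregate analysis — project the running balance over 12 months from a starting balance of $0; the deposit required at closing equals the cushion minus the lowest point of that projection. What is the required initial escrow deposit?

$6,743.17

Cushion = 2 × $963.31 = $1,926.62
Trial balance (start $0, +$963.31 each month, − disbursements):
  Sep: +$963.31 − $4,296.24 → -$3,332.93
  Oct: +$963.31 → -$2,369.62
  Nov: +$963.31 → -$1,406.31
  Dec: +$963.31 → -$443.00
  Jan: +$963.31 → $520.31
  Feb: +$963.31 − $2,967.24 → -$1,483.62
  Mar: +$963.31 − $4,296.24 → -$4,816.55
  Apr: +$963.31 → -$3,853.24
  May: +$963.31 → -$2,889.93
  Jun: +$963.31 → -$1,926.62
  Jul: +$963.31 → -$963.31
  Aug: +$963.31 → $0.00
Lowest trial balance = -$4,816.55 (Mar)
Initial deposit = cushion − low point = $1,926.62 − (-$4,816.55) = $6,743.17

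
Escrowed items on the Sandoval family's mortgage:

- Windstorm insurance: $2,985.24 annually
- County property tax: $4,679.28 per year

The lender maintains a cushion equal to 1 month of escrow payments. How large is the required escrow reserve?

Windstorm insurance = $2,985.24 annually
County property tax = $4,679.28 annually
Annual escrow total = $7,664.52
Per month = $7,664.52 / 12 = $638.71
Cushion = 1 × $638.71 = $638.71

$638.71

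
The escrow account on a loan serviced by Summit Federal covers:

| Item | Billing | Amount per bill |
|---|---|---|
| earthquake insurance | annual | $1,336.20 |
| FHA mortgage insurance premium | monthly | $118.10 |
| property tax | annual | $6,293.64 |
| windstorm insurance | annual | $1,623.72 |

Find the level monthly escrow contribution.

Earthquake insurance = $1,336.20 annually
FHA mortgage insurance premium = $118.10 × 12 = $1,417.20 annually
Property tax = $6,293.64 annually
Windstorm insurance = $1,623.72 annually
Combined annual = $10,670.76
Base monthly escrow = $10,670.76 / 12 = $889.23

$889.23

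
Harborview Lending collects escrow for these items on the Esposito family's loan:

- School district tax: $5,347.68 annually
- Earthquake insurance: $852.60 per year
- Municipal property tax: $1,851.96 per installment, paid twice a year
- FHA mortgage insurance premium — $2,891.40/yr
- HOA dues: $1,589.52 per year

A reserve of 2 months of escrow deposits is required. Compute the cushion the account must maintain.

$2,397.52

School district tax: $5,347.68 per year
Earthquake insurance: $852.60 per year
Municipal property tax: $1,851.96 × 2 = $3,703.92 per year
FHA mortgage insurance premium: $2,891.40 per year
HOA dues: $1,589.52 per year
Annual escrow total = $5,347.68 + $852.60 + $3,703.92 + $2,891.40 + $1,589.52 = $14,385.12
Per month = $14,385.12 ÷ 12 = $1,198.76
Required cushion = 2 × $1,198.76 = $2,397.52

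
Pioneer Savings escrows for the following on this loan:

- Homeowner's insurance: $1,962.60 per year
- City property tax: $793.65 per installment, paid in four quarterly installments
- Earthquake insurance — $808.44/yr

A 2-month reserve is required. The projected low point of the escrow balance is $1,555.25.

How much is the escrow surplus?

$564.31

Homeowner's insurance = $1,962.60
City property tax = $793.65 × 4 = $3,174.60
Earthquake insurance = $808.44
Yearly total = $5,945.64
Monthly = $5,945.64 ÷ 12 = $495.47
Required reserve = 2 × $495.47 = $990.94
Surplus = $1,555.25 − $990.94 = $564.31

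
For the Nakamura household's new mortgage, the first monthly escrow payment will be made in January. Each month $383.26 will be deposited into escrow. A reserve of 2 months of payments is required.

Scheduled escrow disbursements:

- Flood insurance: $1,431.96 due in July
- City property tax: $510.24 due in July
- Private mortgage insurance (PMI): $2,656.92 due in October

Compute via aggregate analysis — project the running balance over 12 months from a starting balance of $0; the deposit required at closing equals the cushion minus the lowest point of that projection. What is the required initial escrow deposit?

Cushion = 2 × $383.26 = $766.52
Trial balance (start $0, +$383.26 each month, − disbursements):
  Jan: +$383.26 → $383.26
  Feb: +$383.26 → $766.52
  Mar: +$383.26 → $1,149.78
  Apr: +$383.26 → $1,533.04
  May: +$383.26 → $1,916.30
  Jun: +$383.26 → $2,299.56
  Jul: +$383.26 − $1,942.20 → $740.62
  Aug: +$383.26 → $1,123.88
  Sep: +$383.26 → $1,507.14
  Oct: +$383.26 − $2,656.92 → -$766.52
  Nov: +$383.26 → -$383.26
  Dec: +$383.26 → $0.00
Lowest trial balance = -$766.52 (Oct)
Initial deposit = cushion − low point = $766.52 − (-$766.52) = $1,533.04

$1,533.04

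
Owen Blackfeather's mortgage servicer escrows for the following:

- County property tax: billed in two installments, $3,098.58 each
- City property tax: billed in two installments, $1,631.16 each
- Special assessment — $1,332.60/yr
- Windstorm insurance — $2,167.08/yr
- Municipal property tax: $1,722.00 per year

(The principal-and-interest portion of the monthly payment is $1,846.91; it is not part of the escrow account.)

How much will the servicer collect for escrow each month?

County property tax: $3,098.58 × 2 = $6,197.16/yr
City property tax: $1,631.16 × 2 = $3,262.32/yr
Special assessment: $1,332.60/yr
Windstorm insurance: $2,167.08/yr
Municipal property tax: $1,722.00/yr
Yearly total = $14,681.16
Monthly escrow = $14,681.16 ÷ 12 = $1,223.43

$1,223.43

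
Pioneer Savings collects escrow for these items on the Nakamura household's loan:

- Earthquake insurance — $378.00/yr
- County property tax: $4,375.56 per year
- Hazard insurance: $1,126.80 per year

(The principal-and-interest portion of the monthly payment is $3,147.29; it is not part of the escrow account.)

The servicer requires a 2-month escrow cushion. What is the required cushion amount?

$980.06

Earthquake insurance: $378.00 per year
County property tax: $4,375.56 per year
Hazard insurance: $1,126.80 per year
Total per year = $5,880.36
Base monthly escrow = $5,880.36 / 12 = $490.03
Required cushion = 2 × $490.03 = $980.06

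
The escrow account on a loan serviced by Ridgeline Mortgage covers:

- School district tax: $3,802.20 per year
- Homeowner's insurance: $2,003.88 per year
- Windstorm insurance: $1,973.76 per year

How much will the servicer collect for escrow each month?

School district tax — $3,802.20 per year
Homeowner's insurance — $2,003.88 per year
Windstorm insurance — $1,973.76 per year
Total annual escrow = $7,779.84
Per month = $7,779.84 ÷ 12 = $648.32

$648.32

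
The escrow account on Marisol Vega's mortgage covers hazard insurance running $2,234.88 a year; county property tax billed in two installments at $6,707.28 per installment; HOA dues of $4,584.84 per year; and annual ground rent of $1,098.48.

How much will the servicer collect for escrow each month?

Hazard insurance — $2,234.88/yr
County property tax — $6,707.28 × 2 = $13,414.56/yr
HOA dues — $4,584.84/yr
Ground rent — $1,098.48/yr
Annual escrow total = $2,234.88 + $13,414.56 + $4,584.84 + $1,098.48 = $21,332.76
Monthly = $21,332.76 / 12 = $1,777.73

$1,777.73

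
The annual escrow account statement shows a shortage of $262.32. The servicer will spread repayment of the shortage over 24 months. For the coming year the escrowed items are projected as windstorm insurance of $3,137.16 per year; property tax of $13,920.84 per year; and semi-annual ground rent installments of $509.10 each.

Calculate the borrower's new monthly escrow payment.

$1,517.28

Windstorm insurance = $3,137.16/yr
Property tax = $13,920.84/yr
Ground rent = $509.10 × 2 = $1,018.20/yr
Combined annual = $18,076.20
Monthly escrow = $18,076.20 ÷ 12 = $1,506.35
Shortage per month = $262.32 / 24 = $10.93
New monthly escrow = $1,506.35 + $10.93 = $1,517.28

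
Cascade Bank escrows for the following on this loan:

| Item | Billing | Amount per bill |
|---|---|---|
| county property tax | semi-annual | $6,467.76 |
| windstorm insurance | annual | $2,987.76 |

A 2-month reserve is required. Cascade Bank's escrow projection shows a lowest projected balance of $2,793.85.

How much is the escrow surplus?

County property tax = $6,467.76 × 2 = $12,935.52/yr
Windstorm insurance = $2,987.76/yr
Yearly total = $15,923.28
Monthly = $15,923.28 ÷ 12 = $1,326.94
Required cushion = 2 × $1,326.94 = $2,653.88
Surplus = $2,793.85 − $2,653.88 = $139.97

$139.97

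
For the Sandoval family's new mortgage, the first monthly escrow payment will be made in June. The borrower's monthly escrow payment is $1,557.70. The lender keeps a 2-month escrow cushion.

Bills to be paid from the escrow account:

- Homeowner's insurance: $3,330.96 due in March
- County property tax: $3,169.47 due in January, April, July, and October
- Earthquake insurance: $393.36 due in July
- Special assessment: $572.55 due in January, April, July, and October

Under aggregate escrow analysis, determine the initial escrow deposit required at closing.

Cushion = 2 × $1,557.70 = $3,115.40
Trial balance (start $0, +$1,557.70 each month, − disbursements):
  Jun: +$1,557.70 → $1,557.70
  Jul: +$1,557.70 − $4,135.38 → -$1,019.98
  Aug: +$1,557.70 → $537.72
  Sep: +$1,557.70 → $2,095.42
  Oct: +$1,557.70 − $3,742.02 → -$88.90
  Nov: +$1,557.70 → $1,468.80
  Dec: +$1,557.70 → $3,026.50
  Jan: +$1,557.70 − $3,742.02 → $842.18
  Feb: +$1,557.70 → $2,399.88
  Mar: +$1,557.70 − $3,330.96 → $626.62
  Apr: +$1,557.70 − $3,742.02 → -$1,557.70
  May: +$1,557.70 → $0.00
Lowest trial balance = -$1,557.70 (Apr)
Initial deposit = cushion − low point = $3,115.40 − (-$1,557.70) = $4,673.10

$4,673.10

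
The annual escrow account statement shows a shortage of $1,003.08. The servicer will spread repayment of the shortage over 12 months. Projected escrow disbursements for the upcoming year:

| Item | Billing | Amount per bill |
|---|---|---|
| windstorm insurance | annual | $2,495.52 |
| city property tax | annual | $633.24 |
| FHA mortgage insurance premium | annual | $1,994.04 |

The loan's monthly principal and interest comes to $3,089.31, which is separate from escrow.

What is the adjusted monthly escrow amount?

Windstorm insurance = $2,495.52/yr
City property tax = $633.24/yr
FHA mortgage insurance premium = $1,994.04/yr
Yearly total = $2,495.52 + $633.24 + $1,994.04 = $5,122.80
Per month = $5,122.80 / 12 = $426.90
Shortage spread = $1,003.08 ÷ 12 = $83.59/mo
New monthly escrow = $426.90 + $83.59 = $510.49

$510.49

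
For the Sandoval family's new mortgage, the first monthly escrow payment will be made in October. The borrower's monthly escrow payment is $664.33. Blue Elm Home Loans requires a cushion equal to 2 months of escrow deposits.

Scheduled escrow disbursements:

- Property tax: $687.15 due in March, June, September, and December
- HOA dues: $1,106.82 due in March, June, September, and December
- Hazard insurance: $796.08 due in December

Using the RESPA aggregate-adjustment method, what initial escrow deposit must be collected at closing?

Cushion = 2 × $664.33 = $1,328.66
Trial balance (start $0, +$664.33 each month, − disbursements):
  Oct: +$664.33 → $664.33
  Nov: +$664.33 → $1,328.66
  Dec: +$664.33 − $2,590.05 → -$597.06
  Jan: +$664.33 → $67.27
  Feb: +$664.33 → $731.60
  Mar: +$664.33 − $1,793.97 → -$398.04
  Apr: +$664.33 → $266.29
  May: +$664.33 → $930.62
  Jun: +$664.33 − $1,793.97 → -$199.02
  Jul: +$664.33 → $465.31
  Aug: +$664.33 → $1,129.64
  Sep: +$664.33 − $1,793.97 → $0.00
Lowest trial balance = -$597.06 (Dec)
Initial deposit = cushion − low point = $1,328.66 − (-$597.06) = $1,925.72

$1,925.72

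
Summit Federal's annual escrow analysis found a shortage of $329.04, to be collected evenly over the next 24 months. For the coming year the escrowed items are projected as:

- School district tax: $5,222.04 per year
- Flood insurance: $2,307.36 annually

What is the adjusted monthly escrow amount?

$641.16

School district tax: $5,222.04 annually
Flood insurance: $2,307.36 annually
Total annual escrow = $7,529.40
Monthly = $7,529.40 ÷ 12 = $627.45
Shortage spread = $329.04 / 24 = $13.71/mo
New monthly escrow = $627.45 + $13.71 = $641.16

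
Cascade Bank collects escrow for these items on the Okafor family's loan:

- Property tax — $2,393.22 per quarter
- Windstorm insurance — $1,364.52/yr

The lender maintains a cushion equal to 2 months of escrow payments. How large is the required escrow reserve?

Property tax: $2,393.22 × 4 = $9,572.88 annually
Windstorm insurance: $1,364.52 annually
Total per year = $9,572.88 + $1,364.52 = $10,937.40
Base monthly escrow = $10,937.40 ÷ 12 = $911.45
Cushion = 2 × $911.45 = $1,822.90

$1,822.90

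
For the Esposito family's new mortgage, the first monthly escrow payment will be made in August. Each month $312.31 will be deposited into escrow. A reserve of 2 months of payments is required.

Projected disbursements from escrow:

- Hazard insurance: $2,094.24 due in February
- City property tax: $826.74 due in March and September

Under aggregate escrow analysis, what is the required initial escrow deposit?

$1,873.86

Cushion = 2 × $312.31 = $624.62
Trial balance (start $0, +$312.31 each month, − disbursements):
  Aug: +$312.31 → $312.31
  Sep: +$312.31 − $826.74 → -$202.12
  Oct: +$312.31 → $110.19
  Nov: +$312.31 → $422.50
  Dec: +$312.31 → $734.81
  Jan: +$312.31 → $1,047.12
  Feb: +$312.31 − $2,094.24 → -$734.81
  Mar: +$312.31 − $826.74 → -$1,249.24
  Apr: +$312.31 → -$936.93
  May: +$312.31 → -$624.62
  Jun: +$312.31 → -$312.31
  Jul: +$312.31 → $0.00
Lowest trial balance = -$1,249.24 (Mar)
Initial deposit = cushion − low point = $624.62 − (-$1,249.24) = $1,873.86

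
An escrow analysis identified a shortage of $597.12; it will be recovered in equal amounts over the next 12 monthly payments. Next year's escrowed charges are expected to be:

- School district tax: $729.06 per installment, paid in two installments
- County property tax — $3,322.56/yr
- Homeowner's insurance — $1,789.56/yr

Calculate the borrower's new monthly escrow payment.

School district tax — $729.06 × 2 = $1,458.12
County property tax — $3,322.56
Homeowner's insurance — $1,789.56
Combined annual = $1,458.12 + $3,322.56 + $1,789.56 = $6,570.24
Monthly = $6,570.24 ÷ 12 = $547.52
Monthly shortage recovery: $597.12 / 12 = $49.76
New monthly escrow = $547.52 + $49.76 = $597.28

$597.28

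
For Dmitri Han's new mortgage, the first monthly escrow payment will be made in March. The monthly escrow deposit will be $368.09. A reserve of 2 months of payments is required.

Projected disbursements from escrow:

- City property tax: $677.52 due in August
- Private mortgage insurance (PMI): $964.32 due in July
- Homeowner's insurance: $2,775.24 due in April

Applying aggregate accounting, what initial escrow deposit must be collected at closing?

$2,944.72

Cushion = 2 × $368.09 = $736.18
Trial balance (start $0, +$368.09 each month, − disbursements):
  Mar: +$368.09 → $368.09
  Apr: +$368.09 − $2,775.24 → -$2,039.06
  May: +$368.09 → -$1,670.97
  Jun: +$368.09 → -$1,302.88
  Jul: +$368.09 − $964.32 → -$1,899.11
  Aug: +$368.09 − $677.52 → -$2,208.54
  Sep: +$368.09 → -$1,840.45
  Oct: +$368.09 → -$1,472.36
  Nov: +$368.09 → -$1,104.27
  Dec: +$368.09 → -$736.18
  Jan: +$368.09 → -$368.09
  Feb: +$368.09 → $0.00
Lowest trial balance = -$2,208.54 (Aug)
Initial deposit = cushion − low point = $736.18 − (-$2,208.54) = $2,944.72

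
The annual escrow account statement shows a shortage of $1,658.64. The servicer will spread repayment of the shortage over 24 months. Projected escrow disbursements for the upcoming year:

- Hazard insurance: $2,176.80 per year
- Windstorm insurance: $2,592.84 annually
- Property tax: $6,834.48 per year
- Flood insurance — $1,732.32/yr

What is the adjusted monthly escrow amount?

Hazard insurance — $2,176.80/yr
Windstorm insurance — $2,592.84/yr
Property tax — $6,834.48/yr
Flood insurance — $1,732.32/yr
Yearly total = $13,336.44
Base monthly escrow = $13,336.44 / 12 = $1,111.37
Shortage spread = $1,658.64 ÷ 24 = $69.11/mo
Adjusted monthly = $1,111.37 + $69.11 = $1,180.48

$1,180.48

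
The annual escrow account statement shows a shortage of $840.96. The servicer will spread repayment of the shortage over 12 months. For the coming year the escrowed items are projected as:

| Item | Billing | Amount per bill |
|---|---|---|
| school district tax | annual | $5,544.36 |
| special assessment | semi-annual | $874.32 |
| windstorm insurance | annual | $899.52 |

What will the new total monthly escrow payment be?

$752.79

School district tax: $5,544.36
Special assessment: $874.32 × 2 = $1,748.64
Windstorm insurance: $899.52
Annual escrow total = $5,544.36 + $1,748.64 + $899.52 = $8,192.52
Monthly escrow = $8,192.52 / 12 = $682.71
Monthly shortage recovery: $840.96 / 12 = $70.08
Adjusted monthly = $682.71 + $70.08 = $752.79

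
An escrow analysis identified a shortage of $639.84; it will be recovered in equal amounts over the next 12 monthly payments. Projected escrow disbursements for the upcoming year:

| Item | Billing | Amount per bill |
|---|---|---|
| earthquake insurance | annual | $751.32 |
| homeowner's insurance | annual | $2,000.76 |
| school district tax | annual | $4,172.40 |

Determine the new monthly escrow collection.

$630.36

Earthquake insurance = $751.32
Homeowner's insurance = $2,000.76
School district tax = $4,172.40
Combined annual = $751.32 + $2,000.76 + $4,172.40 = $6,924.48
Base monthly escrow = $6,924.48 / 12 = $577.04
Shortage per month = $639.84 / 12 = $53.32
New monthly escrow = $577.04 + $53.32 = $630.36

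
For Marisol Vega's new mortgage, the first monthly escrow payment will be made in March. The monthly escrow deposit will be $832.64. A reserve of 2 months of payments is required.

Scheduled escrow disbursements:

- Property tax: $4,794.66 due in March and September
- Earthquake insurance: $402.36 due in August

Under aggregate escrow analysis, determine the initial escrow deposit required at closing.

Cushion = 2 × $832.64 = $1,665.28
Trial balance (start $0, +$832.64 each month, − disbursements):
  Mar: +$832.64 − $4,794.66 → -$3,962.02
  Apr: +$832.64 → -$3,129.38
  May: +$832.64 → -$2,296.74
  Jun: +$832.64 → -$1,464.10
  Jul: +$832.64 → -$631.46
  Aug: +$832.64 − $402.36 → -$201.18
  Sep: +$832.64 − $4,794.66 → -$4,163.20
  Oct: +$832.64 → -$3,330.56
  Nov: +$832.64 → -$2,497.92
  Dec: +$832.64 → -$1,665.28
  Jan: +$832.64 → -$832.64
  Feb: +$832.64 → $0.00
Lowest trial balance = -$4,163.20 (Sep)
Initial deposit = cushion − low point = $1,665.28 − (-$4,163.20) = $5,828.48

$5,828.48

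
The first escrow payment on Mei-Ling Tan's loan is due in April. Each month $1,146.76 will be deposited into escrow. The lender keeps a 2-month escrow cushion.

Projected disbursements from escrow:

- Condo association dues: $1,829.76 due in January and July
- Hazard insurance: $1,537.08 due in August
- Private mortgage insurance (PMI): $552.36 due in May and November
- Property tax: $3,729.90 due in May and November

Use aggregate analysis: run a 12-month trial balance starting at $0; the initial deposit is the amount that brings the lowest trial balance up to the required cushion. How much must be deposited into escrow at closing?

$5,050.80

Cushion = 2 × $1,146.76 = $2,293.52
Trial balance (start $0, +$1,146.76 each month, − disbursements):
  Apr: +$1,146.76 → $1,146.76
  May: +$1,146.76 − $4,282.26 → -$1,988.74
  Jun: +$1,146.76 → -$841.98
  Jul: +$1,146.76 − $1,829.76 → -$1,524.98
  Aug: +$1,146.76 − $1,537.08 → -$1,915.30
  Sep: +$1,146.76 → -$768.54
  Oct: +$1,146.76 → $378.22
  Nov: +$1,146.76 − $4,282.26 → -$2,757.28
  Dec: +$1,146.76 → -$1,610.52
  Jan: +$1,146.76 − $1,829.76 → -$2,293.52
  Feb: +$1,146.76 → -$1,146.76
  Mar: +$1,146.76 → $0.00
Lowest trial balance = -$2,757.28 (Nov)
Initial deposit = cushion − low point = $2,293.52 − (-$2,757.28) = $5,050.80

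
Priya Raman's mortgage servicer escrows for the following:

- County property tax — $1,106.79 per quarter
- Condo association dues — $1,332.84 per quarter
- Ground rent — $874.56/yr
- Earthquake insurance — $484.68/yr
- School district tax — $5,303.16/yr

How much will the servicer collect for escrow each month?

$1,368.41

County property tax: $1,106.79 × 4 = $4,427.16
Condo association dues: $1,332.84 × 4 = $5,331.36
Ground rent: $874.56
Earthquake insurance: $484.68
School district tax: $5,303.16
Yearly total = $4,427.16 + $5,331.36 + $874.56 + $484.68 + $5,303.16 = $16,420.92
Per month = $16,420.92 / 12 = $1,368.41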